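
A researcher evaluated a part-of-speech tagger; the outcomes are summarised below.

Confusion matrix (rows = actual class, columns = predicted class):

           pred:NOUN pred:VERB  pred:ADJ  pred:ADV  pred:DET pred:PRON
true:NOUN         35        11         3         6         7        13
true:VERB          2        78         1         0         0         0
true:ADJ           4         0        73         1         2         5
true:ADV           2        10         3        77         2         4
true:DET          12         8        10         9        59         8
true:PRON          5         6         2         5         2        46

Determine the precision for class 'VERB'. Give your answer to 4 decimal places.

0.6903

precision = TP/(TP+FP).
VERB: TP=78, FP=11+0+10+8+6=35 → 78/113 = 0.69027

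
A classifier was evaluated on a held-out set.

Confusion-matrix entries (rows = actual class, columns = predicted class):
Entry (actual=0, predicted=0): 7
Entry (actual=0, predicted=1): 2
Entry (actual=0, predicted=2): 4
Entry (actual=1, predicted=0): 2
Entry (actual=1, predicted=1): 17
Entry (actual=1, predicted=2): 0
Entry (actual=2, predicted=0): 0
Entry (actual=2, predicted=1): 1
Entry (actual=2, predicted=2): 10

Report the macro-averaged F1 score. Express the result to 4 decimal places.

Per-class F1 score (2·TP/(2·TP+FP+FN)):
  0: TP=7, FP=2+0=2, FN=2+4=6 → 14/22 = 0.63636
  1: TP=17, FP=2+1=3, FN=2+0=2 → 34/39 = 0.87179
  2: TP=10, FP=4+0=4, FN=0+1=1 → 20/25 = 0.80000
Macro-F1 score = mean = (0.63636 + 0.87179 + 0.80000) / 3 = 0.7694

0.7694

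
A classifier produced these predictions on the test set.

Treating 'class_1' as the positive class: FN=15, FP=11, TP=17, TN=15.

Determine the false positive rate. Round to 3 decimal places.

0.423

FPR = FP/(FP+TN) = 11/(11+15) = 0.423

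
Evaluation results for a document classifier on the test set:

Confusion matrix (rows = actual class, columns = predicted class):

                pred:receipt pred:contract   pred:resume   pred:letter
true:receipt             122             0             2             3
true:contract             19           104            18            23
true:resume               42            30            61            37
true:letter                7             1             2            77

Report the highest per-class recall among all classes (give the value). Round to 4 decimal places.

0.9606

Per-class recall (TP/(TP+FN)):
  receipt: TP=122, FN=0+2+3=5 → 122/127 = 0.96063
  contract: TP=104, FN=19+18+23=60 → 104/164 = 0.63415
  resume: TP=61, FN=42+30+37=109 → 61/170 = 0.35882
  letter: TP=77, FN=7+1+2=10 → 77/87 = 0.88506
Highest is class 'receipt' with recall = 0.9606.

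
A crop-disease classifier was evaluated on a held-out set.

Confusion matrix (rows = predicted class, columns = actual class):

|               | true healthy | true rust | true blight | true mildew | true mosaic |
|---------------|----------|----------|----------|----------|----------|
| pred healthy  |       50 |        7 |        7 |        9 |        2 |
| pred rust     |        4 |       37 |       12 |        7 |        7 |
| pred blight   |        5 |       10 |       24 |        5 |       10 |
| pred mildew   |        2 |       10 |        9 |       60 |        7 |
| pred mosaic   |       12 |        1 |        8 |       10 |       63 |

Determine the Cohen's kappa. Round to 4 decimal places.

0.5202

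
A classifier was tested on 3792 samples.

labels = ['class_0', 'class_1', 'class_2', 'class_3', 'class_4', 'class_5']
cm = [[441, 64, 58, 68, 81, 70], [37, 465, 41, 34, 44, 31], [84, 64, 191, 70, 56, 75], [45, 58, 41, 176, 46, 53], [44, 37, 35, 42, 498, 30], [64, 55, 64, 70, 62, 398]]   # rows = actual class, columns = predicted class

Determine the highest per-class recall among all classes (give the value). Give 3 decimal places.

0.726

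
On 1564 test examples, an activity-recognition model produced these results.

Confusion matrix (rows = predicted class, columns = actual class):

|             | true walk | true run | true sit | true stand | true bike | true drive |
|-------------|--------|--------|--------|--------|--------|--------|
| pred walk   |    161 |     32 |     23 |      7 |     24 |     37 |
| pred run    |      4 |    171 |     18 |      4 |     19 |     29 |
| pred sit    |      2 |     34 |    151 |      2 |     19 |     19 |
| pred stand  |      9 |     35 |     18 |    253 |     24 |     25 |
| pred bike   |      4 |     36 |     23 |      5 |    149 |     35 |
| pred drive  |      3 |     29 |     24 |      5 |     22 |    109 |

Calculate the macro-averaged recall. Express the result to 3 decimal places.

Per-class recall (TP/(TP+FN)):
  walk: TP=161, FN=4+2+9+4+3=22 → 161/183 = 0.8798
  run: TP=171, FN=32+34+35+36+29=166 → 171/337 = 0.5074
  sit: TP=151, FN=23+18+18+23+24=106 → 151/257 = 0.5875
  stand: TP=253, FN=7+4+2+5+5=23 → 253/276 = 0.9167
  bike: TP=149, FN=24+19+19+24+22=108 → 149/257 = 0.5798
  drive: TP=109, FN=37+29+19+25+35=145 → 109/254 = 0.4291
Macro-recall = mean = (0.8798 + 0.5074 + 0.5875 + 0.9167 + 0.5798 + 0.4291) / 6 = 0.650

0.650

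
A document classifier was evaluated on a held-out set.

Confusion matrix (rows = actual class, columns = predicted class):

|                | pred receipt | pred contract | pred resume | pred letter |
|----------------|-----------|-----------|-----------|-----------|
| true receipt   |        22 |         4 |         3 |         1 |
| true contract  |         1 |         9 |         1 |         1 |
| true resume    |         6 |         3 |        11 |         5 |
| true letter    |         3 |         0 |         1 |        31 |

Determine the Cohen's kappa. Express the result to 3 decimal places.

Observed agreement pₒ = trace/N = 73/102 = 0.7157
Expected agreement pₑ = Σ (rowᵢ·colᵢ)/N² = (30·32 + 12·16 + 25·16 + 35·38)/102² = 0.2770
κ = (pₒ − pₑ)/(1 − pₑ) = (0.7157 − 0.2770)/(1 − 0.2770) = 0.607

0.607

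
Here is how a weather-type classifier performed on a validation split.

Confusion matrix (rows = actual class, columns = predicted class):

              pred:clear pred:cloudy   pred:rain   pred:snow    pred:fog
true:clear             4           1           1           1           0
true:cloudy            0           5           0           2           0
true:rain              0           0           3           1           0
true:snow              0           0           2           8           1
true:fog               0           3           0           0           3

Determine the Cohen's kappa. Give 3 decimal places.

Observed agreement pₒ = trace/N = 23/35 = 0.6571
Expected agreement pₑ = Σ (rowᵢ·colᵢ)/N² = (7·4 + 7·9 + 4·6 + 11·12 + 6·4)/35² = 0.2212
κ = (pₒ − pₑ)/(1 − pₑ) = (0.6571 − 0.2212)/(1 − 0.2212) = 0.560

0.560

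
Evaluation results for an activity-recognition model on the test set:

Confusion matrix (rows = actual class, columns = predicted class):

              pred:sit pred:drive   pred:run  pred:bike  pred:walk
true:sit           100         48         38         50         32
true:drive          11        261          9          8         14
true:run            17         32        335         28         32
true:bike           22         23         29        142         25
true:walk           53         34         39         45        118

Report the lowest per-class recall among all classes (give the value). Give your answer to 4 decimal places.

0.3731

Per-class recall (TP/(TP+FN)):
  sit: TP=100, FN=48+38+50+32=168 → 100/268 = 0.37313
  drive: TP=261, FN=11+9+8+14=42 → 261/303 = 0.86139
  run: TP=335, FN=17+32+28+32=109 → 335/444 = 0.75450
  bike: TP=142, FN=22+23+29+25=99 → 142/241 = 0.58921
  walk: TP=118, FN=53+34+39+45=171 → 118/289 = 0.40830
Lowest is class 'sit' with recall = 0.3731.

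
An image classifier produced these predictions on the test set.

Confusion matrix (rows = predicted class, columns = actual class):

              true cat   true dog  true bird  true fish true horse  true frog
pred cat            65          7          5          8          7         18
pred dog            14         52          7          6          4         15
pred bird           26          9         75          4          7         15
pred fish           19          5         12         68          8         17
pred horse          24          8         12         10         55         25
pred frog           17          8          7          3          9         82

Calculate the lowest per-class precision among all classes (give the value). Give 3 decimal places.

Per-class precision (TP/(TP+FP)):
  cat: TP=65, FP=7+5+8+7+18=45 → 65/110 = 0.5909
  dog: TP=52, FP=14+7+6+4+15=46 → 52/98 = 0.5306
  bird: TP=75, FP=26+9+4+7+15=61 → 75/136 = 0.5515
  fish: TP=68, FP=19+5+12+8+17=61 → 68/129 = 0.5271
  horse: TP=55, FP=24+8+12+10+25=79 → 55/134 = 0.4104
  frog: TP=82, FP=17+8+7+3+9=44 → 82/126 = 0.6508
Lowest is class 'horse' with precision = 0.410.

0.410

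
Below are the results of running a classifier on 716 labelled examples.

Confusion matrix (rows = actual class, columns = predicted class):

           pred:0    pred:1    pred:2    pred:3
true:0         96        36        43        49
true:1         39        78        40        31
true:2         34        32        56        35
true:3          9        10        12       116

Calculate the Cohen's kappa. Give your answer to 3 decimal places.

Observed agreement pₒ = trace/N = 346/716 = 0.4832
Expected agreement pₑ = Σ (rowᵢ·colᵢ)/N² = (224·178 + 188·156 + 157·151 + 147·231)/716² = 0.2475
κ = (pₒ − pₑ)/(1 − pₑ) = (0.4832 − 0.2475)/(1 − 0.2475) = 0.313

0.313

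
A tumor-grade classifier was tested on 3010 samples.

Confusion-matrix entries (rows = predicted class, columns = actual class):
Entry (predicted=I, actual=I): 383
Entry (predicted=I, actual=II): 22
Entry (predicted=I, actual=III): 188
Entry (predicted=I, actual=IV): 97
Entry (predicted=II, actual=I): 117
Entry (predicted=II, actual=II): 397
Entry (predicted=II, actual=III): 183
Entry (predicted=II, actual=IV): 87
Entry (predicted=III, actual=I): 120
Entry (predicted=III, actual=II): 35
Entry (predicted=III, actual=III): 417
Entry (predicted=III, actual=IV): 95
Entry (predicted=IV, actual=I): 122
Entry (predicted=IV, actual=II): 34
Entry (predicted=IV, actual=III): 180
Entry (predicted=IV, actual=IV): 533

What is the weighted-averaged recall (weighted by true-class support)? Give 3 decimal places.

Per-class recall (TP/(TP+FN)):
  I: TP=383, FN=117+120+122=359 → 383/742 = 0.5162
  II: TP=397, FN=22+35+34=91 → 397/488 = 0.8135
  III: TP=417, FN=188+183+180=551 → 417/968 = 0.4308
  IV: TP=533, FN=97+87+95=279 → 533/812 = 0.6564
Weighted-recall = Σ (supportᵢ/N)·recallᵢ with N=3010: (742/3010)·0.5162 + (488/3010)·0.8135 + (968/3010)·0.4308 + (812/3010)·0.6564 = 0.575

0.575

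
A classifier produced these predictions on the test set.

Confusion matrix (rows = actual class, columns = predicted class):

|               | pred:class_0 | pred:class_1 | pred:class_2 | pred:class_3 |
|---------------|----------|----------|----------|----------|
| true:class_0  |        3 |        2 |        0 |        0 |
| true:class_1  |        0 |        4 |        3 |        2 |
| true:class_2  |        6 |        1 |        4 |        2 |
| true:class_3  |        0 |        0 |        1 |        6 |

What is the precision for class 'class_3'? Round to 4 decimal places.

Treat 'class_3' as positive and all other classes as negative.
precision = TP/(TP+FP).
class_3: TP=6, FP=0+2+2=4 → 6/10 = 0.60000

0.6000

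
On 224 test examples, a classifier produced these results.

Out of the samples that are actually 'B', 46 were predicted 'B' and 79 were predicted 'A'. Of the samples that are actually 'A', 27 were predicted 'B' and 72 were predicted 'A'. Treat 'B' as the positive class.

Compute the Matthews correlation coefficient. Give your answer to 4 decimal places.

MCC = (TP·TN − FP·FN) / √((TP+FP)(TP+FN)(TN+FP)(TN+FN))
Numerator = 46·72 − 27·79 = 1179
Denominator = √(73·125·99·151) = √136409625 = 11679.4531
MCC = 1179 / 11679.4531 = 0.1009

0.1009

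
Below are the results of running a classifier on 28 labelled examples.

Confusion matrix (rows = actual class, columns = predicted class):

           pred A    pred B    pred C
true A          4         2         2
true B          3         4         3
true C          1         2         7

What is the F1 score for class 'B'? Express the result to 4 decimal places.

Treat 'B' as positive and all other classes as negative.
F1 score = 2·TP/(2·TP+FP+FN).
B: TP=4, FP=2+2=4, FN=3+3=6 → 8/18 = 0.44444

0.4444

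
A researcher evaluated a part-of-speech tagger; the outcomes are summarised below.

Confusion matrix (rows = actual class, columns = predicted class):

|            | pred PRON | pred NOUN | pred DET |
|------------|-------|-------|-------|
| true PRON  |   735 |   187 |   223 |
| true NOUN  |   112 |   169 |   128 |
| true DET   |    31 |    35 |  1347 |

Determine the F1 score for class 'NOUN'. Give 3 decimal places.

Take TP from the diagonal, FP from the rest of the 'NOUN' prediction marginal, FN from the rest of the 'NOUN' actual marginal.
F1 score = 2·TP/(2·TP+FP+FN).
NOUN: TP=169, FP=187+35=222, FN=112+128=240 → 338/800 = 0.4225

0.423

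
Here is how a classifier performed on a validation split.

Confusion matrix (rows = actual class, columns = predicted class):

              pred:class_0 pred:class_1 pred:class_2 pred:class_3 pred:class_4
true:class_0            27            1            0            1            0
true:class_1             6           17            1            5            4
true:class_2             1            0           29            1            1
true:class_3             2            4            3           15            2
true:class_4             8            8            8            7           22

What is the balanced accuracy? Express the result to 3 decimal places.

Balanced accuracy = mean of per-class recall.
  class_0: recall = 27/29 = 0.9310
  class_1: recall = 17/33 = 0.5152
  class_2: recall = 29/32 = 0.9063
  class_3: recall = 15/26 = 0.5769
  class_4: recall = 22/53 = 0.4151
Mean = (0.9310 + 0.5152 + 0.9063 + 0.5769 + 0.4151) / 5 = 0.669

0.669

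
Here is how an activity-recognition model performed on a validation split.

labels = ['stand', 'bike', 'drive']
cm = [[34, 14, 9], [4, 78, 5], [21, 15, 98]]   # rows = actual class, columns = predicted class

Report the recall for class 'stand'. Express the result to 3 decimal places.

Take TP from the diagonal, FP from the rest of the 'stand' prediction marginal, FN from the rest of the 'stand' actual marginal.
recall = TP/(TP+FN).
stand: TP=34, FN=14+9=23 → 34/57 = 0.5965

0.596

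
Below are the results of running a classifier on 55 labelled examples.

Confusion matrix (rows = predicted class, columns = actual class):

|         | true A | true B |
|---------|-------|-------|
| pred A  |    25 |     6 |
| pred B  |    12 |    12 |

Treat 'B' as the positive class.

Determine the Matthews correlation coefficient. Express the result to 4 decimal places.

MCC = (TP·TN − FP·FN) / √((TP+FP)(TP+FN)(TN+FP)(TN+FN))
Numerator = 12·25 − 12·6 = 228
Denominator = √(24·18·37·31) = √495504 = 703.9205
MCC = 228 / 703.9205 = 0.3239

0.3239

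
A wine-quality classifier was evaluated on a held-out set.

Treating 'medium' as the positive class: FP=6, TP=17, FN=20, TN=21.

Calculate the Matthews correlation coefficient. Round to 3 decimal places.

MCC = (TP·TN − FP·FN) / √((TP+FP)(TP+FN)(TN+FP)(TN+FN))
Numerator = 17·21 − 6·20 = 237
Denominator = √(23·37·27·41) = √942057 = 970.5962
MCC = 237 / 970.5962 = 0.244

0.244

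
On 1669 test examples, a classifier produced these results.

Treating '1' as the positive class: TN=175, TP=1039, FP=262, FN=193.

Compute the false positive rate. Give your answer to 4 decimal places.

FPR = FP/(FP+TN) = 262/(262+175) = 0.5995

0.5995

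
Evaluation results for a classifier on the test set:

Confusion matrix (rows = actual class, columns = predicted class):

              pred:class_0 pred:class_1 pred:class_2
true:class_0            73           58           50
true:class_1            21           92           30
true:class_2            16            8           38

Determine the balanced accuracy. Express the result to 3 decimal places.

Balanced accuracy = mean of per-class recall.
  class_0: recall = 73/181 = 0.4033
  class_1: recall = 92/143 = 0.6434
  class_2: recall = 38/62 = 0.6129
Mean = (0.4033 + 0.6434 + 0.6129) / 3 = 0.553

0.553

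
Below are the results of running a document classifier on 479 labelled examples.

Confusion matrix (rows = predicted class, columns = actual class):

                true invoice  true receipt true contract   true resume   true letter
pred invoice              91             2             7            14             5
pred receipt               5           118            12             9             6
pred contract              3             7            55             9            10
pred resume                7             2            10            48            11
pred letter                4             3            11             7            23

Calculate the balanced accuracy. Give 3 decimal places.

Balanced accuracy = mean of per-class recall.
  invoice: recall = 91/110 = 0.8273
  receipt: recall = 118/132 = 0.8939
  contract: recall = 55/95 = 0.5789
  resume: recall = 48/87 = 0.5517
  letter: recall = 23/55 = 0.4182
Mean = (0.8273 + 0.8939 + 0.5789 + 0.5517 + 0.4182) / 5 = 0.654

0.654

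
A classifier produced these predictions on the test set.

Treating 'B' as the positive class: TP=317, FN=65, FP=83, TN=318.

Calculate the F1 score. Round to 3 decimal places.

Precision = TP/(TP+FP) = 317/400 = 0.7925
Recall = TP/(TP+FN) = 317/382 = 0.8298
F1 = 2·TP/(2·TP+FP+FN) = 634/782 = 0.811

0.811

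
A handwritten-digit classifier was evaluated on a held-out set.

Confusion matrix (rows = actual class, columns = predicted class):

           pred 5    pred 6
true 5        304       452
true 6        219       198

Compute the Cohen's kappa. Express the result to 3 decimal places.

-0.109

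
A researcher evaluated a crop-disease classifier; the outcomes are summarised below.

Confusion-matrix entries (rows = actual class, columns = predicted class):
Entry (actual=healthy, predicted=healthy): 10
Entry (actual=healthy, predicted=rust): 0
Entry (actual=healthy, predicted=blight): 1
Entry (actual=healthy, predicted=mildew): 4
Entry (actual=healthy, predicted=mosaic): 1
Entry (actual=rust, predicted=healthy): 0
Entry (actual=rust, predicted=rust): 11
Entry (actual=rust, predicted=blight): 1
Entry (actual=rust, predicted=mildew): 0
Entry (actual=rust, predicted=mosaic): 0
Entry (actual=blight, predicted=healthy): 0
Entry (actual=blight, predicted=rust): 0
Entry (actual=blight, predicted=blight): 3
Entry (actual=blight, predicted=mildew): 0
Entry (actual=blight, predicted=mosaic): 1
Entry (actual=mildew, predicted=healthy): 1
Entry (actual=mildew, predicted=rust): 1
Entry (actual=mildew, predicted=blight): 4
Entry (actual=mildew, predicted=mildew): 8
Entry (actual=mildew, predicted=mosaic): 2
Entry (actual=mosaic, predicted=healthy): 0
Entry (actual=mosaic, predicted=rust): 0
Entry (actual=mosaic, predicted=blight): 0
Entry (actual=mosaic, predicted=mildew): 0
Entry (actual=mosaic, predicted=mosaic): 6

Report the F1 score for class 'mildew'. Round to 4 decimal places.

Treat 'mildew' as positive and all other classes as negative.
F1 score = 2·TP/(2·TP+FP+FN).
mildew: TP=8, FP=4+0+0+0=4, FN=1+1+4+2=8 → 16/28 = 0.57143

0.5714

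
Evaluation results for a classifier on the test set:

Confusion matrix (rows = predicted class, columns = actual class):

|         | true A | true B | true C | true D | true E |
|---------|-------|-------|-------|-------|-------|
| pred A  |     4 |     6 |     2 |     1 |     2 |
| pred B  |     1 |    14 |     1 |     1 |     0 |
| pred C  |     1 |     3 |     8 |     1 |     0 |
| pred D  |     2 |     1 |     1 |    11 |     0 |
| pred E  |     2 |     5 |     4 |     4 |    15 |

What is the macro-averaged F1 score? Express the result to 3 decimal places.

0.557

Per-class F1 score (2·TP/(2·TP+FP+FN)):
  A: TP=4, FP=6+2+1+2=11, FN=1+1+2+2=6 → 8/25 = 0.3200
  B: TP=14, FP=1+1+1+0=3, FN=6+3+1+5=15 → 28/46 = 0.6087
  C: TP=8, FP=1+3+1+0=5, FN=2+1+1+4=8 → 16/29 = 0.5517
  D: TP=11, FP=2+1+1+0=4, FN=1+1+1+4=7 → 22/33 = 0.6667
  E: TP=15, FP=2+5+4+4=15, FN=2+0+0+0=2 → 30/47 = 0.6383
Macro-F1 score = mean = (0.3200 + 0.6087 + 0.5517 + 0.6667 + 0.6383) / 5 = 0.557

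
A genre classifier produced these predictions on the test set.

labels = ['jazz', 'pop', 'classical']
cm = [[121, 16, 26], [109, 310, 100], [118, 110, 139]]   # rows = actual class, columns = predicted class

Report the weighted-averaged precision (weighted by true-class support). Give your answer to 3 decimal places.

Per-class precision (TP/(TP+FP)):
  jazz: TP=121, FP=109+118=227 → 121/348 = 0.3477
  pop: TP=310, FP=16+110=126 → 310/436 = 0.7110
  classical: TP=139, FP=26+100=126 → 139/265 = 0.5245
Weighted-precision = Σ (supportᵢ/N)·precisionᵢ with N=1049: (163/1049)·0.3477 + (519/1049)·0.7110 + (367/1049)·0.5245 = 0.589

0.589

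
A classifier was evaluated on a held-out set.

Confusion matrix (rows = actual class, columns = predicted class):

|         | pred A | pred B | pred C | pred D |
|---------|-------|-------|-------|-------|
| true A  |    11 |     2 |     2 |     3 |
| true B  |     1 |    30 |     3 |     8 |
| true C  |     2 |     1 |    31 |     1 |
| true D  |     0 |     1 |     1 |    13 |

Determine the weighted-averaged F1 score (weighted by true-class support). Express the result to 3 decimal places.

Per-class F1 score (2·TP/(2·TP+FP+FN)):
  A: TP=11, FP=1+2+0=3, FN=2+2+3=7 → 22/32 = 0.6875
  B: TP=30, FP=2+1+1=4, FN=1+3+8=12 → 60/76 = 0.7895
  C: TP=31, FP=2+3+1=6, FN=2+1+1=4 → 62/72 = 0.8611
  D: TP=13, FP=3+8+1=12, FN=0+1+1=2 → 26/40 = 0.6500
Weighted-F1 score = Σ (supportᵢ/N)·F1 scoreᵢ with N=110: (18/110)·0.6875 + (42/110)·0.7895 + (35/110)·0.8611 + (15/110)·0.6500 = 0.777

0.777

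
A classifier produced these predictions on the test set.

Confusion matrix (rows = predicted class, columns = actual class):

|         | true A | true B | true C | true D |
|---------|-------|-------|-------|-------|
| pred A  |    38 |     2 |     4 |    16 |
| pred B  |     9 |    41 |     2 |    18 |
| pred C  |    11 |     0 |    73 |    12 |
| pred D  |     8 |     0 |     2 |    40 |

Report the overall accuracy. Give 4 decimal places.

0.6957

Accuracy = trace / total = (38+41+73+40=192) / 276 = 192/276 = 0.6957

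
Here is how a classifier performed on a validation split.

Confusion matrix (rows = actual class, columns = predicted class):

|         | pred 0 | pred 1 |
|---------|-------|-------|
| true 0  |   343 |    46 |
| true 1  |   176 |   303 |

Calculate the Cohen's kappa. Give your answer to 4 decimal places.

Observed agreement pₒ = trace/N = 646/868 = 0.74424
Expected agreement pₑ = Σ (rowᵢ·colᵢ)/N² = (389·519 + 479·349)/868² = 0.48985
κ = (pₒ − pₑ)/(1 − pₑ) = (0.74424 − 0.48985)/(1 − 0.48985) = 0.4987

0.4987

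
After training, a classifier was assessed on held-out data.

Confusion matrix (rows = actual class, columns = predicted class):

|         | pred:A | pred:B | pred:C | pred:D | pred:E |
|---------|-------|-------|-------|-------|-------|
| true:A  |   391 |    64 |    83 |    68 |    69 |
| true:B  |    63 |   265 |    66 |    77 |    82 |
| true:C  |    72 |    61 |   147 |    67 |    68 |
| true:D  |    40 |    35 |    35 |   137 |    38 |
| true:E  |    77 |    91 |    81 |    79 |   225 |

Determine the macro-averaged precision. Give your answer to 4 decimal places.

Per-class precision (TP/(TP+FP)):
  A: TP=391, FP=63+72+40+77=252 → 391/643 = 0.60809
  B: TP=265, FP=64+61+35+91=251 → 265/516 = 0.51357
  C: TP=147, FP=83+66+35+81=265 → 147/412 = 0.35680
  D: TP=137, FP=68+77+67+79=291 → 137/428 = 0.32009
  E: TP=225, FP=69+82+68+38=257 → 225/482 = 0.46680
Macro-precision = mean = (0.60809 + 0.51357 + 0.35680 + 0.32009 + 0.46680) / 5 = 0.4531

0.4531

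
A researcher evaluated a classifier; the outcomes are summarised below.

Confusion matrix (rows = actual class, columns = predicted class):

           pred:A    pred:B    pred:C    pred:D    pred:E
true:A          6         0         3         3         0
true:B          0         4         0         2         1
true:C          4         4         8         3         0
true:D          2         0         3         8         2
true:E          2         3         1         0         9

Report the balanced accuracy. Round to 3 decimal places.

0.525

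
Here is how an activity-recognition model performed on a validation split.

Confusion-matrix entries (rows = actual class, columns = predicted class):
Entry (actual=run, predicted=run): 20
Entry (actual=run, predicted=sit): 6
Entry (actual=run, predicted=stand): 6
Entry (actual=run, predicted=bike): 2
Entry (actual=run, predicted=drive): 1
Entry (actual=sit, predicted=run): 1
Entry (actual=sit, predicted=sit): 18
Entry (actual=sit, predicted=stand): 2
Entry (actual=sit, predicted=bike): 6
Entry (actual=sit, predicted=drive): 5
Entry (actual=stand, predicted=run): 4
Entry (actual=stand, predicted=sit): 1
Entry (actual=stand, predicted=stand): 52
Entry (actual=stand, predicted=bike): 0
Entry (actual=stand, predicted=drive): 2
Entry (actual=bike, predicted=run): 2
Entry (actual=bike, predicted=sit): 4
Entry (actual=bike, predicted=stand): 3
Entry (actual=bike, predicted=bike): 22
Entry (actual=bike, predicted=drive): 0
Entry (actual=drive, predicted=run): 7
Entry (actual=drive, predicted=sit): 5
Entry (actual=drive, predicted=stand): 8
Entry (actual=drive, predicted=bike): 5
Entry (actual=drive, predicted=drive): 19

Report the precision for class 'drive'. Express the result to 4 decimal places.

0.7037

One-vs-rest for 'drive': TP = diagonal; FP = other classes predicted 'drive'; FN = 'drive' predicted as other.
precision = TP/(TP+FP).
drive: TP=19, FP=1+5+2+0=8 → 19/27 = 0.70370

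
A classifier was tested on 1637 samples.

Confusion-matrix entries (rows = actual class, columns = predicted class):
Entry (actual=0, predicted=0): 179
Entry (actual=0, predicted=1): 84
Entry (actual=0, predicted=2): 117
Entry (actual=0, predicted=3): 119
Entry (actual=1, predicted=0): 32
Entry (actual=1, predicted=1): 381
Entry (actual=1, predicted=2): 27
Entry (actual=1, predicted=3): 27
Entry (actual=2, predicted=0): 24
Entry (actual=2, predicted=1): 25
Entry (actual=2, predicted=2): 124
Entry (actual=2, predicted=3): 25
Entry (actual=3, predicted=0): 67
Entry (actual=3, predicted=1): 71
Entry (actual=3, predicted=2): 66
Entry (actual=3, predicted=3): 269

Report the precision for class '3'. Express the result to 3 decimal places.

One-vs-rest for '3': TP = diagonal; FP = other classes predicted '3'; FN = '3' predicted as other.
precision = TP/(TP+FP).
3: TP=269, FP=119+27+25=171 → 269/440 = 0.6114

0.611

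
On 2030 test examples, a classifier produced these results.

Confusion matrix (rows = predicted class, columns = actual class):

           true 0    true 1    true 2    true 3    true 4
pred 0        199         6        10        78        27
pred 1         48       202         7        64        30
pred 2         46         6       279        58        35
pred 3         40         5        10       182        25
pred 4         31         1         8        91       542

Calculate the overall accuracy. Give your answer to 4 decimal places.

Accuracy = trace / total = (199+202+279+182+542=1404) / 2030 = 1404/2030 = 0.6916

0.6916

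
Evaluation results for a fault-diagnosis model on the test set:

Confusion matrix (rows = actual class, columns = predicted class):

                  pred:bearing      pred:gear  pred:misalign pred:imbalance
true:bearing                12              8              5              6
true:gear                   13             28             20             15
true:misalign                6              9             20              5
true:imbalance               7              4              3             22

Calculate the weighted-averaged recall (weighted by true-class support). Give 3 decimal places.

0.448

Per-class recall (TP/(TP+FN)):
  bearing: TP=12, FN=8+5+6=19 → 12/31 = 0.3871
  gear: TP=28, FN=13+20+15=48 → 28/76 = 0.3684
  misalign: TP=20, FN=6+9+5=20 → 20/40 = 0.5000
  imbalance: TP=22, FN=7+4+3=14 → 22/36 = 0.6111
Weighted-recall = Σ (supportᵢ/N)·recallᵢ with N=183: (31/183)·0.3871 + (76/183)·0.3684 + (40/183)·0.5000 + (36/183)·0.6111 = 0.448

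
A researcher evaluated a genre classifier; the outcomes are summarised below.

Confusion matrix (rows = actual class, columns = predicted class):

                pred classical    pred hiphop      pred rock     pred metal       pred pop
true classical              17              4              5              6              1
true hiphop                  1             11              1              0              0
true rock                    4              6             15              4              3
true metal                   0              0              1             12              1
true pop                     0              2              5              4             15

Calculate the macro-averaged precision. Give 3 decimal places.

0.604

Per-class precision (TP/(TP+FP)):
  classical: TP=17, FP=1+4+0+0=5 → 17/22 = 0.7727
  hiphop: TP=11, FP=4+6+0+2=12 → 11/23 = 0.4783
  rock: TP=15, FP=5+1+1+5=12 → 15/27 = 0.5556
  metal: TP=12, FP=6+0+4+4=14 → 12/26 = 0.4615
  pop: TP=15, FP=1+0+3+1=5 → 15/20 = 0.7500
Macro-precision = mean = (0.7727 + 0.4783 + 0.5556 + 0.4615 + 0.7500) / 5 = 0.604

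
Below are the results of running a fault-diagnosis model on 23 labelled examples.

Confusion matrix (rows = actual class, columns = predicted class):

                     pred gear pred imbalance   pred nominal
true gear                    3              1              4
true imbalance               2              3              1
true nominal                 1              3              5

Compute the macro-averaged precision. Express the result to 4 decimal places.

Per-class precision (TP/(TP+FP)):
  gear: TP=3, FP=2+1=3 → 3/6 = 0.50000
  imbalance: TP=3, FP=1+3=4 → 3/7 = 0.42857
  nominal: TP=5, FP=4+1=5 → 5/10 = 0.50000
Macro-precision = mean = (0.50000 + 0.42857 + 0.50000) / 3 = 0.4762

0.4762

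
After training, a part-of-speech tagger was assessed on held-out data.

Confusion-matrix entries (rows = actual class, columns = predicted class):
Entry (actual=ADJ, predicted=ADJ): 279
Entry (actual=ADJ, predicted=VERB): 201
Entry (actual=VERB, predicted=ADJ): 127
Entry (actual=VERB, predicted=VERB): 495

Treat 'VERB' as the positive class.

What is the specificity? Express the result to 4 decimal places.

Specificity = TN/(TN+FP) = 279/(279+201) = 0.5813

0.5813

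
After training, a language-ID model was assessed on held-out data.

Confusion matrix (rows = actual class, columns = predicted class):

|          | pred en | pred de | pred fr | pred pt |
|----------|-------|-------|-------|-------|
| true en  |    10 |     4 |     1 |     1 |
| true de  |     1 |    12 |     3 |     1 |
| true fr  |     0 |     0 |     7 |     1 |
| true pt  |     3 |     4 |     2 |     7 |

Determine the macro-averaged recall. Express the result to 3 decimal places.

Per-class recall (TP/(TP+FN)):
  en: TP=10, FN=4+1+1=6 → 10/16 = 0.6250
  de: TP=12, FN=1+3+1=5 → 12/17 = 0.7059
  fr: TP=7, FN=0+0+1=1 → 7/8 = 0.8750
  pt: TP=7, FN=3+4+2=9 → 7/16 = 0.4375
Macro-recall = mean = (0.6250 + 0.7059 + 0.8750 + 0.4375) / 4 = 0.661

0.661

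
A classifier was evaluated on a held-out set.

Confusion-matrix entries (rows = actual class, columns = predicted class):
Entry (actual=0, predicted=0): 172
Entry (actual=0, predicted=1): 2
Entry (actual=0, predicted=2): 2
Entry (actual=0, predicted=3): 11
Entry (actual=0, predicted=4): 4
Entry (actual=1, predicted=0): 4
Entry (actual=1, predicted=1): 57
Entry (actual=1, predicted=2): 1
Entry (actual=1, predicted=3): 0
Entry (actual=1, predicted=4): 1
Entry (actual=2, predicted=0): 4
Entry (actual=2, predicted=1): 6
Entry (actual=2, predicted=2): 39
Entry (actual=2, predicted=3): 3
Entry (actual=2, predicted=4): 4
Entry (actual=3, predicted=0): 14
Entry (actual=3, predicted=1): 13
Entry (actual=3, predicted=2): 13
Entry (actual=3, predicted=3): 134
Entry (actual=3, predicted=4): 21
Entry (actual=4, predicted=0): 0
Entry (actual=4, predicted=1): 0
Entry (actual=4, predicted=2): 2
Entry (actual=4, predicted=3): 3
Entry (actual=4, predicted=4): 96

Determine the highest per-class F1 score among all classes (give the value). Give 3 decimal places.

Per-class F1 score (2·TP/(2·TP+FP+FN)):
  0: TP=172, FP=4+4+14+0=22, FN=2+2+11+4=19 → 344/385 = 0.8935
  1: TP=57, FP=2+6+13+0=21, FN=4+1+0+1=6 → 114/141 = 0.8085
  2: TP=39, FP=2+1+13+2=18, FN=4+6+3+4=17 → 78/113 = 0.6903
  3: TP=134, FP=11+0+3+3=17, FN=14+13+13+21=61 → 268/346 = 0.7746
  4: TP=96, FP=4+1+4+21=30, FN=0+0+2+3=5 → 192/227 = 0.8458
Highest is class '0' with F1 score = 0.894.

0.894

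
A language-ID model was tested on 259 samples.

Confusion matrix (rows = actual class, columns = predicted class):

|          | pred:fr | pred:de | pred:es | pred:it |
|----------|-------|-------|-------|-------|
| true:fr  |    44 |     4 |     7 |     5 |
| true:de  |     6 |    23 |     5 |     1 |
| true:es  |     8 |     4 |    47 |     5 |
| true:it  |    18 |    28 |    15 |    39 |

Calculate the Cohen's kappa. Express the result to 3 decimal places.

0.459

Observed agreement pₒ = trace/N = 153/259 = 0.5907
Expected agreement pₑ = Σ (rowᵢ·colᵢ)/N² = (60·76 + 35·59 + 64·74 + 100·50)/259² = 0.2439
κ = (pₒ − pₑ)/(1 − pₑ) = (0.5907 − 0.2439)/(1 − 0.2439) = 0.459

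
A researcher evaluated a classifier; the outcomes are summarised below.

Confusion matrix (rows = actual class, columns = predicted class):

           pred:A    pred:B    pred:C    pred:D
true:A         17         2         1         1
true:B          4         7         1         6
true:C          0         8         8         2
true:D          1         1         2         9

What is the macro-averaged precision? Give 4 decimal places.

0.5821

Per-class precision (TP/(TP+FP)):
  A: TP=17, FP=4+0+1=5 → 17/22 = 0.77273
  B: TP=7, FP=2+8+1=11 → 7/18 = 0.38889
  C: TP=8, FP=1+1+2=4 → 8/12 = 0.66667
  D: TP=9, FP=1+6+2=9 → 9/18 = 0.50000
Macro-precision = mean = (0.77273 + 0.38889 + 0.66667 + 0.50000) / 4 = 0.5821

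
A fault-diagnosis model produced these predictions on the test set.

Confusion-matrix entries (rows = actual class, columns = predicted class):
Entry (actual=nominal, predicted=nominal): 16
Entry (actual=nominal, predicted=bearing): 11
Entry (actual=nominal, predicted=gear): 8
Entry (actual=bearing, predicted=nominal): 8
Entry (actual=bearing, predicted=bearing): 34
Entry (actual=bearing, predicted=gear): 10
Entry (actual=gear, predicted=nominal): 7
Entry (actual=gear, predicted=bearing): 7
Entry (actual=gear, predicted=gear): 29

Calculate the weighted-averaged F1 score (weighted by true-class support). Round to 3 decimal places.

Per-class F1 score (2·TP/(2·TP+FP+FN)):
  nominal: TP=16, FP=8+7=15, FN=11+8=19 → 32/66 = 0.4848
  bearing: TP=34, FP=11+7=18, FN=8+10=18 → 68/104 = 0.6538
  gear: TP=29, FP=8+10=18, FN=7+7=14 → 58/90 = 0.6444
Weighted-F1 score = Σ (supportᵢ/N)·F1 scoreᵢ with N=130: (35/130)·0.4848 + (52/130)·0.6538 + (43/130)·0.6444 = 0.605

0.605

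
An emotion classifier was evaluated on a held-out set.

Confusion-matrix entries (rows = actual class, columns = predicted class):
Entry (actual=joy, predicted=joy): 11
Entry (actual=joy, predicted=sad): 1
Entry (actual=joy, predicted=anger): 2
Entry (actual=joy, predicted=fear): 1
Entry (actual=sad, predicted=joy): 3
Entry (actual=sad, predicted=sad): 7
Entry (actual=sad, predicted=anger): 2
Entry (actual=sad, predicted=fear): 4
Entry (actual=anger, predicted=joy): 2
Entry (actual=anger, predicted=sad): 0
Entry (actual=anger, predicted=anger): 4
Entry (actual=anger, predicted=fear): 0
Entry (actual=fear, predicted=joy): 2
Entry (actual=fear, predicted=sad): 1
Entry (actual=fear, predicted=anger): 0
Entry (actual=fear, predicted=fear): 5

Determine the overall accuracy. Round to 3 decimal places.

0.600

Accuracy = trace / total = (11+7+4+5=27) / 45 = 27/45 = 0.600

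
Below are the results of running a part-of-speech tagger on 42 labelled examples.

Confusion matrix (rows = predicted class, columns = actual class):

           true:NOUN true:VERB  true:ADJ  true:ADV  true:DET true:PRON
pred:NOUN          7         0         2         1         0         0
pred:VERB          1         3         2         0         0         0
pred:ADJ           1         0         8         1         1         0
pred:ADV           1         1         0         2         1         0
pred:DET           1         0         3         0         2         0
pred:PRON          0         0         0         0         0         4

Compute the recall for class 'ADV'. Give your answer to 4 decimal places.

0.5000

Take TP from the diagonal, FP from the rest of the 'ADV' prediction marginal, FN from the rest of the 'ADV' actual marginal.
recall = TP/(TP+FN).
ADV: TP=2, FN=1+0+1+0+0=2 → 2/4 = 0.50000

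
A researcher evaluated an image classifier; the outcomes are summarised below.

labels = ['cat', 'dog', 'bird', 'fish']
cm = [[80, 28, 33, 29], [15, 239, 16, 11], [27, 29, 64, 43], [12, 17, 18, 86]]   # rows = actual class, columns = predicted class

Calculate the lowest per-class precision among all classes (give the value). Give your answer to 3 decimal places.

Per-class precision (TP/(TP+FP)):
  cat: TP=80, FP=15+27+12=54 → 80/134 = 0.5970
  dog: TP=239, FP=28+29+17=74 → 239/313 = 0.7636
  bird: TP=64, FP=33+16+18=67 → 64/131 = 0.4885
  fish: TP=86, FP=29+11+43=83 → 86/169 = 0.5089
Lowest is class 'bird' with precision = 0.489.

0.489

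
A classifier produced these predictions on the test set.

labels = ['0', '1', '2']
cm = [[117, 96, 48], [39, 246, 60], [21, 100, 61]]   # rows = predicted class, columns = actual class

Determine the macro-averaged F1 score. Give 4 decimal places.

0.5023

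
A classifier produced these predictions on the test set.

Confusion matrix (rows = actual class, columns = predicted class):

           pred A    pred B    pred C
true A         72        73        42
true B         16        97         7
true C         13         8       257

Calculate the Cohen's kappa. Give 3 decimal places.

Observed agreement pₒ = trace/N = 426/585 = 0.7282
Expected agreement pₑ = Σ (rowᵢ·colᵢ)/N² = (187·101 + 120·178 + 278·306)/585² = 0.3662
κ = (pₒ − pₑ)/(1 − pₑ) = (0.7282 − 0.3662)/(1 − 0.3662) = 0.571

0.571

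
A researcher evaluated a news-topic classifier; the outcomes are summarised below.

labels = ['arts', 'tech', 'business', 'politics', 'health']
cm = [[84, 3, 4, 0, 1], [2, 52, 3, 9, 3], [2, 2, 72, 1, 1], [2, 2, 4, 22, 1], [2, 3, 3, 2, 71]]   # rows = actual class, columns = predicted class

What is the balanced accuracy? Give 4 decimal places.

Balanced accuracy = mean of per-class recall.
  arts: recall = 84/92 = 0.91304
  tech: recall = 52/69 = 0.75362
  business: recall = 72/78 = 0.92308
  politics: recall = 22/31 = 0.70968
  health: recall = 71/81 = 0.87654
Mean = (0.91304 + 0.75362 + 0.92308 + 0.70968 + 0.87654) / 5 = 0.8352

0.8352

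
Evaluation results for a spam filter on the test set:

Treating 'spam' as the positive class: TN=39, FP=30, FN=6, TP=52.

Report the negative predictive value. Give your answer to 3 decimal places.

NPV = TN/(TN+FN) = 39/(39+6) = 0.867

0.867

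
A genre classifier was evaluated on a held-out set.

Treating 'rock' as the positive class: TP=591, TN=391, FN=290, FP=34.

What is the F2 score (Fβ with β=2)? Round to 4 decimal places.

0.7122

Fβ = (1+β²)·TP / ((1+β²)·TP + β²·FN + FP), with β²=4
= 5·591 / (5·591 + 4·290 + 34) = 0.7122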